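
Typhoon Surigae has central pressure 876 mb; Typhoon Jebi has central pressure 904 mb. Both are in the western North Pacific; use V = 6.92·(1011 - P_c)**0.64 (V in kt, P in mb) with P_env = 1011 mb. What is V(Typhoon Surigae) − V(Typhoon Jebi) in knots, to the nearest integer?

22 kt

Typhoon Surigae: ΔP = 135; V ≈ 6.92 × 135^0.64 ≈ 159.78 kt.
Typhoon Jebi: ΔP = 107; V ≈ 6.92 × 107^0.64 ≈ 137.69 kt.
Difference ≈ 159.78 − 137.69 = 22.09 → 22 kt.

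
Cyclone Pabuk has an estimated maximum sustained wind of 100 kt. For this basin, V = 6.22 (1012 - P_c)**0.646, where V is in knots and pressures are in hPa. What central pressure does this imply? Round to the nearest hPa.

938 hPa

ΔP = (V / 6.22)^(1/0.646) = (100/6.22)^1.548.
100/6.22 = 16.077; 16.077^1.548 ≈ 73.65 hPa.
P_c = 1012 − 73.65 = 938.35 ≈ 938 hPa.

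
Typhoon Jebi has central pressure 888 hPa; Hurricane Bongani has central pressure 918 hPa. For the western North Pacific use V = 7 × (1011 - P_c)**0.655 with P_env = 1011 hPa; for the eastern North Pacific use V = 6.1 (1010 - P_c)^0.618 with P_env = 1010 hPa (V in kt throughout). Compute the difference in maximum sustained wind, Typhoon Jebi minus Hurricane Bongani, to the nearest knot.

64 kt

Typhoon Jebi: ΔP = 123; V ≈ 7 × 123^0.655 ≈ 163.68 kt.
Hurricane Bongani: ΔP = 92; V ≈ 6.1 × 92^0.618 ≈ 99.76 kt.
Difference ≈ 163.68 − 99.76 = 63.92 → 64 kt.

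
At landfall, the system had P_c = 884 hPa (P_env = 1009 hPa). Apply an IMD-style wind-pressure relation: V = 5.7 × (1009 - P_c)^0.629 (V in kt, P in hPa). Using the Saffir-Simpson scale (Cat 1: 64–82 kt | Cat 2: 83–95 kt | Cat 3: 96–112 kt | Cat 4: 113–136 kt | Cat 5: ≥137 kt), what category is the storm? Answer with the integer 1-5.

ΔP = 1009 − 884 = 125 hPa.
V ≈ 5.7 × 125^0.629 = 5.7 × 20.84 ≈ 119 kt.
119 kt falls in the Category 4 band.

4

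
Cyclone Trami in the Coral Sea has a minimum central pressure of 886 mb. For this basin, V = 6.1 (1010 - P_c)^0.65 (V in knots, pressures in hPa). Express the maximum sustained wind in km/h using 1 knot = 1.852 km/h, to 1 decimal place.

259.2 km/h

ΔP = 1010 − 886 = 124 mb.
V ≈ 6.1 × 124^0.65 = 6.1 × 22.947 ≈ 139.976 kt.
139.976 × 1.852 ≈ 259.24 km/h → 259.2 km/h.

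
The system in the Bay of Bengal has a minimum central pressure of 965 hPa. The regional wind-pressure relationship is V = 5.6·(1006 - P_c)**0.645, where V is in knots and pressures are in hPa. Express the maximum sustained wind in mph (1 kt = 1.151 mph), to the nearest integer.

ΔP = 1006 − 965 = 41 hPa.
V ≈ 5.6 × 41^0.645 = 5.6 × 10.971 ≈ 61.438 kt.
61.438 × 1.151 ≈ 70.71 mph → 71 mph.

71 mph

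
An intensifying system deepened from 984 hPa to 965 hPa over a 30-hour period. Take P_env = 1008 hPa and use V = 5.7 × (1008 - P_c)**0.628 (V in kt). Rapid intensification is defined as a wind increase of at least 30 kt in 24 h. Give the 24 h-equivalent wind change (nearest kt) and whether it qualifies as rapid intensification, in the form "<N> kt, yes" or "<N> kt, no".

15 kt, no

V₁: ΔP = 24, V ≈ 5.7 × 24^0.628 ≈ 41.94 kt.
V₂: ΔP = 43, V ≈ 5.7 × 43^0.628 ≈ 60.49 kt.
ΔV over 30 h = 18.55 kt → 24 h equivalent = 18.55 × 24/30 ≈ 14.84 kt.
15 kt < 30 kt ⇒ not rapid intensification.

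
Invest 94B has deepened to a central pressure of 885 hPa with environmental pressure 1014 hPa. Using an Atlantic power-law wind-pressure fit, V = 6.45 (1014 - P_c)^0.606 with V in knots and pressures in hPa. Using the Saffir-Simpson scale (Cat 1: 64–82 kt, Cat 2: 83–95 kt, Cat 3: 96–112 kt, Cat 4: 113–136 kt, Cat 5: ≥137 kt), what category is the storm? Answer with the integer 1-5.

4

ΔP = 1014 − 885 = 129 hPa.
V ≈ 6.45 × 129^0.606 = 6.45 × 19.01 ≈ 123 kt.
123 kt falls in the Category 4 band.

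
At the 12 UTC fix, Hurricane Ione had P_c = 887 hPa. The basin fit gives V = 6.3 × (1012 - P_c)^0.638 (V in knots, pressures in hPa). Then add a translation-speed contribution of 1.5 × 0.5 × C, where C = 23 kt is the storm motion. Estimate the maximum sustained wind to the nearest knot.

154 kt

ΔP = 1012 − 887 = 125 hPa.
125^0.638 ≈ 21.769.
V ≈ 6.3 × 21.769 ≈ 137.1 kt.
Translation term: 1.5 × 0.5 × 23 = 17.25 kt.
Corrected V ≈ 154.35 kt → 154 kt.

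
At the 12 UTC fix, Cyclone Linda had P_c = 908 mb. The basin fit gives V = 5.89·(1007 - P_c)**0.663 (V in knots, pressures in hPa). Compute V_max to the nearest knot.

ΔP = 1007 − 908 = 99 mb.
99^0.663 ≈ 21.043.
V ≈ 5.89 × 21.043 ≈ 123.9 kt.

124 kt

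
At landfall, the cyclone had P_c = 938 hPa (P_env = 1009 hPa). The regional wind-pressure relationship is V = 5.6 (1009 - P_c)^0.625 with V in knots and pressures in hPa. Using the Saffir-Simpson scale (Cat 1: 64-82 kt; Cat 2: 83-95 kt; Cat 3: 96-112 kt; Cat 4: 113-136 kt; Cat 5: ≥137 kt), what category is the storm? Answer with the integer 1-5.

1

ΔP = 1009 − 938 = 71 hPa.
V ≈ 5.6 × 71^0.625 = 5.6 × 14.36 ≈ 80 kt.
80 kt falls in the Category 1 band.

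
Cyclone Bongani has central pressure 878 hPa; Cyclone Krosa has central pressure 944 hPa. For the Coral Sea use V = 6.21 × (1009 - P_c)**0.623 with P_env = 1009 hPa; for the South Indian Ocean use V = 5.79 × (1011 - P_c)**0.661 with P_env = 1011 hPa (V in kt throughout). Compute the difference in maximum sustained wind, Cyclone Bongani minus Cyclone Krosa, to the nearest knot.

36 kt

Cyclone Bongani: ΔP = 131; V ≈ 6.21 × 131^0.623 ≈ 129.46 kt.
Cyclone Krosa: ΔP = 67; V ≈ 5.79 × 67^0.661 ≈ 93.26 kt.
Difference ≈ 129.46 − 93.26 = 36.20 → 36 kt.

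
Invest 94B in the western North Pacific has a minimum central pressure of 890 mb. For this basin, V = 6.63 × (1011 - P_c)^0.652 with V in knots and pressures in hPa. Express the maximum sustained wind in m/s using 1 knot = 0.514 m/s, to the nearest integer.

78 m/s

ΔP = 1011 − 890 = 121 mb.
V ≈ 6.63 × 121^0.652 = 6.63 × 22.802 ≈ 151.178 kt.
151.178 × 0.514 ≈ 77.71 m/s → 78 m/s.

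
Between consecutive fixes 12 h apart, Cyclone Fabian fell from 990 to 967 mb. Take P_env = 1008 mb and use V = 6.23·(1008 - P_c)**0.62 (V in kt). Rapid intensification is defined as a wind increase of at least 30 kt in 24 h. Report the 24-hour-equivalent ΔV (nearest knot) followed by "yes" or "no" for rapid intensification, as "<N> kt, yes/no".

50 kt, yes

V₁: ΔP = 18, V ≈ 6.23 × 18^0.62 ≈ 37.39 kt.
V₂: ΔP = 41, V ≈ 6.23 × 41^0.62 ≈ 62.29 kt.
ΔV over 12 h = 24.90 kt → 24 h equivalent = 24.90 × 24/12 ≈ 49.80 kt.
50 kt ≥ 30 kt ⇒ rapid intensification.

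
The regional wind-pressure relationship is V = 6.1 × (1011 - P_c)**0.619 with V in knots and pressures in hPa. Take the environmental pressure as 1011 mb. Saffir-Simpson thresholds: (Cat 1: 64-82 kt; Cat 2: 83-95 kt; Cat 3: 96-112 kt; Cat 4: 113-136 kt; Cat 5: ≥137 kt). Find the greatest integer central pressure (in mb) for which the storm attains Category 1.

966 mb

Category 1 begins at V = 64 kt.
Required ΔP = (64/6.1)^(1/0.619) = 10.492^1.616 ≈ 44.59 mb.
P_c ≤ 1011 − 44.59 = 966.41, so the highest integer P_c is 966 mb.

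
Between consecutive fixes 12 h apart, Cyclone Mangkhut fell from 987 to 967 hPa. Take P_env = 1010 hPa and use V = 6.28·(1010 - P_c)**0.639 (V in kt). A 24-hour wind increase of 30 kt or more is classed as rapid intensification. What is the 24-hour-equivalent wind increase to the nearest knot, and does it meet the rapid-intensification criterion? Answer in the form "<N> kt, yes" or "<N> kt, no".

V₁: ΔP = 23, V ≈ 6.28 × 23^0.639 ≈ 46.57 kt.
V₂: ΔP = 43, V ≈ 6.28 × 43^0.639 ≈ 69.46 kt.
ΔV over 12 h = 22.89 kt → 24 h equivalent = 22.89 × 24/12 ≈ 45.78 kt.
46 kt ≥ 30 kt ⇒ rapid intensification.

46 kt, yes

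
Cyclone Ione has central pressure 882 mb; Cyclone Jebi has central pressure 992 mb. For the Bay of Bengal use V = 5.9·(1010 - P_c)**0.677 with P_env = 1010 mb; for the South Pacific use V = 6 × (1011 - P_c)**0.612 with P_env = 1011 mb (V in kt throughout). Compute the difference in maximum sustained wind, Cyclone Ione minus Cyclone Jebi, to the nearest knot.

Cyclone Ione: ΔP = 128; V ≈ 5.9 × 128^0.677 ≈ 157.56 kt.
Cyclone Jebi: ΔP = 19; V ≈ 6 × 19^0.612 ≈ 36.37 kt.
Difference ≈ 157.56 − 36.37 = 121.19 → 121 kt.

121 kt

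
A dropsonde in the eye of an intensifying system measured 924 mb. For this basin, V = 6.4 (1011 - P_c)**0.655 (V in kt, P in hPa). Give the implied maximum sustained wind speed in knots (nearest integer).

119 kt

ΔP = 1011 − 924 = 87 mb.
87^0.655 ≈ 18.637.
V ≈ 6.4 × 18.637 ≈ 119.3 kt.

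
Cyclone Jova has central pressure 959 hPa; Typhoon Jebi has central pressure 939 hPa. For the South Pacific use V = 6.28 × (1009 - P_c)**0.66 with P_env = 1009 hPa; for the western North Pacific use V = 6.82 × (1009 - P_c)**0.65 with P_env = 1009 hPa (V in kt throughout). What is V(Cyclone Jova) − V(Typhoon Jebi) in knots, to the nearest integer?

-25 kt

Cyclone Jova: ΔP = 50; V ≈ 6.28 × 50^0.66 ≈ 83.04 kt.
Typhoon Jebi: ΔP = 70; V ≈ 6.82 × 70^0.65 ≈ 107.92 kt.
Difference ≈ 83.04 − 107.92 = -24.88 → -25 kt.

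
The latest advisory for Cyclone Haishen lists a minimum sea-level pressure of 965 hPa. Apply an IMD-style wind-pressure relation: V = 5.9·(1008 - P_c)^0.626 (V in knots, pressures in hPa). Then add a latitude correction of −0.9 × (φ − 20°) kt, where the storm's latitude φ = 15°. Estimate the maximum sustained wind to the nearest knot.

67 kt

ΔP = 1008 − 965 = 43 hPa.
43^0.626 ≈ 10.533.
V ≈ 5.9 × 10.533 ≈ 62.1 kt.
Latitude correction: −0.9 × (15 − 20) = 4.5 kt.
Corrected V ≈ 66.6 kt → 67 kt.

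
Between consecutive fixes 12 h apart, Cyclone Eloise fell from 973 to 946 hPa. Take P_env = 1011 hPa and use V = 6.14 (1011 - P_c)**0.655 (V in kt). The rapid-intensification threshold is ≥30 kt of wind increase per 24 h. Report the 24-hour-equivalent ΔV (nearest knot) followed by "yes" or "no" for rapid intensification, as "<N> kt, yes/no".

V₁: ΔP = 38, V ≈ 6.14 × 38^0.655 ≈ 66.52 kt.
V₂: ΔP = 65, V ≈ 6.14 × 65^0.655 ≈ 94.54 kt.
ΔV over 12 h = 28.02 kt → 24 h equivalent = 28.02 × 24/12 ≈ 56.04 kt.
56 kt ≥ 30 kt ⇒ rapid intensification.

56 kt, yes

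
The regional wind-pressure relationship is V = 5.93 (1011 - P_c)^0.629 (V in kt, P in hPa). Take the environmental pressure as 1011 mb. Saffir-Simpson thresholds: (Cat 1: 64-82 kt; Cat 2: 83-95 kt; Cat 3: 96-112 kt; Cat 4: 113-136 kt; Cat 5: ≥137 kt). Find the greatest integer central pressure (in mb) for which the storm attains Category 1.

Category 1 begins at V = 64 kt.
Required ΔP = (64/5.93)^(1/0.629) = 10.793^1.590 ≈ 43.90 mb.
P_c ≤ 1011 − 43.90 = 967.10, so the highest integer P_c is 967 mb.

967 mb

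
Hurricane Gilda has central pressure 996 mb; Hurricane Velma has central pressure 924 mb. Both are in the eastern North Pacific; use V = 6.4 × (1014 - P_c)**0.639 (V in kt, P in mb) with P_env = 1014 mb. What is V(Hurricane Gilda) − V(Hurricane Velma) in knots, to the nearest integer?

Hurricane Gilda: ΔP = 18; V ≈ 6.4 × 18^0.639 ≈ 40.58 kt.
Hurricane Velma: ΔP = 90; V ≈ 6.4 × 90^0.639 ≈ 113.49 kt.
Difference ≈ 40.58 − 113.49 = -72.91 → -73 kt.

-73 kt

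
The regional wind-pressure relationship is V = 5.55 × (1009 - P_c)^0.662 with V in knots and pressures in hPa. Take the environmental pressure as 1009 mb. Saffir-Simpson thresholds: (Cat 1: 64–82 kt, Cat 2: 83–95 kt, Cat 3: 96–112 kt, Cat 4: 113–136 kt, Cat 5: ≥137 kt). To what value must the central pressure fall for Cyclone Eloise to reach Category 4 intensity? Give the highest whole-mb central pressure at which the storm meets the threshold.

Category 4 begins at V = 113 kt.
Required ΔP = (113/5.55)^(1/0.662) = 20.360^1.511 ≈ 94.85 mb.
P_c ≤ 1009 − 94.85 = 914.15, so the highest integer P_c is 914 mb.

914 mb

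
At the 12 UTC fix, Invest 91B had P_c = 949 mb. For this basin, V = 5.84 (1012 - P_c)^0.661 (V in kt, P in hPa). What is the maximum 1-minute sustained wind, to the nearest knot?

ΔP = 1012 − 949 = 63 mb.
63^0.661 ≈ 15.466.
V ≈ 5.84 × 15.466 ≈ 90.3 kt.

90 kt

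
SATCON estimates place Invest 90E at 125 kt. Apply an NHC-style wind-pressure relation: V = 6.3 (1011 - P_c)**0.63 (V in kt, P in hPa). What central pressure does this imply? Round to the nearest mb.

896 mb

ΔP = (V / 6.3)^(1/0.63) = (125/6.3)^1.587.
125/6.3 = 19.841; 19.841^1.587 ≈ 114.72 mb.
P_c = 1011 − 114.72 = 896.28 ≈ 896 mb.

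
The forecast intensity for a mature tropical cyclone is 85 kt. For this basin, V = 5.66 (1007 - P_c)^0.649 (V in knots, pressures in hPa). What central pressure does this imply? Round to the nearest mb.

ΔP = (V / 5.66)^(1/0.649) = (85/5.66)^1.541.
85/5.66 = 15.018; 15.018^1.541 ≈ 65.01 mb.
P_c = 1007 − 65.01 = 941.99 ≈ 942 mb.

942 mb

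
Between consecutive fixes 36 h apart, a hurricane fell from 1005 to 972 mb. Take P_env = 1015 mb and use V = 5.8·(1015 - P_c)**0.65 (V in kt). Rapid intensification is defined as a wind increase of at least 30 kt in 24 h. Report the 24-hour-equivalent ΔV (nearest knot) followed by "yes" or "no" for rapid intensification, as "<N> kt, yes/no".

V₁: ΔP = 10, V ≈ 5.8 × 10^0.65 ≈ 25.91 kt.
V₂: ΔP = 43, V ≈ 5.8 × 43^0.65 ≈ 66.86 kt.
ΔV over 36 h = 40.95 kt → 24 h equivalent = 40.95 × 24/36 ≈ 27.30 kt.
27 kt < 30 kt ⇒ not rapid intensification.

27 kt, no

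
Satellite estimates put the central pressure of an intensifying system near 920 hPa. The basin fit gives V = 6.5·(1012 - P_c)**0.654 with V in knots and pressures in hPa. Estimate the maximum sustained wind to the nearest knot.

125 kt

ΔP = 1012 − 920 = 92 hPa.
92^0.654 ≈ 19.245.
V ≈ 6.5 × 19.245 ≈ 125.1 kt.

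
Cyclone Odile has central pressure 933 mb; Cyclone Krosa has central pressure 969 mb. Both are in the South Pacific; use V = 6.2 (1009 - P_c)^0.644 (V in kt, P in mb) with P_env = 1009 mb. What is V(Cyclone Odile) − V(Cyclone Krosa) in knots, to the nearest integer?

Cyclone Odile: ΔP = 76; V ≈ 6.2 × 76^0.644 ≈ 100.84 kt.
Cyclone Krosa: ΔP = 40; V ≈ 6.2 × 40^0.644 ≈ 66.70 kt.
Difference ≈ 100.84 − 66.70 = 34.14 → 34 kt.

34 kt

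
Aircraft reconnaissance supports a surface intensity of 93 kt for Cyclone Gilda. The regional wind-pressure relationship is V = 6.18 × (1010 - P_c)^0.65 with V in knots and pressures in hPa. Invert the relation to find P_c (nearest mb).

ΔP = (V / 6.18)^(1/0.65) = (93/6.18)^1.538.
93/6.18 = 15.049; 15.049^1.538 ≈ 64.79 mb.
P_c = 1010 − 64.79 = 945.21 ≈ 945 mb.

945 mb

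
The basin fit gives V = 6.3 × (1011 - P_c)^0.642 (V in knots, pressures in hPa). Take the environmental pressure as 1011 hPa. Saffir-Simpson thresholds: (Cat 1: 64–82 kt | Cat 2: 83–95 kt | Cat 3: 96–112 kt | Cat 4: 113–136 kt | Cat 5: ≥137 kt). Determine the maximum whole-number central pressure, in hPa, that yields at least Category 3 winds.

941 hPa

Category 3 begins at V = 96 kt.
Required ΔP = (96/6.3)^(1/0.642) = 15.238^1.558 ≈ 69.59 hPa.
P_c ≤ 1011 − 69.59 = 941.41, so the highest integer P_c is 941 hPa.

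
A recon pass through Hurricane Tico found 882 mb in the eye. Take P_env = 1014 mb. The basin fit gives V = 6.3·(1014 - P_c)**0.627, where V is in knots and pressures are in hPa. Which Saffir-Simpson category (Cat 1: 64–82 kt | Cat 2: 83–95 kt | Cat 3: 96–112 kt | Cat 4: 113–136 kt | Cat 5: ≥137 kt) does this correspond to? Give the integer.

4

ΔP = 1014 − 882 = 132 mb.
V ≈ 6.3 × 132^0.627 = 6.3 × 21.36 ≈ 135 kt.
135 kt falls in the Category 4 band.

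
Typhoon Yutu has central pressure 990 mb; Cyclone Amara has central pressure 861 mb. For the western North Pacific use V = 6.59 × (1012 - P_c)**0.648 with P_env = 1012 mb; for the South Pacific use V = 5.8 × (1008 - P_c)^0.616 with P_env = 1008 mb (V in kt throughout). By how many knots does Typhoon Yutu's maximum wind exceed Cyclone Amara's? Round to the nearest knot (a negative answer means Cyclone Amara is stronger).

-77 kt

Typhoon Yutu: ΔP = 22; V ≈ 6.59 × 22^0.648 ≈ 48.84 kt.
Cyclone Amara: ΔP = 147; V ≈ 5.8 × 147^0.616 ≈ 125.46 kt.
Difference ≈ 48.84 − 125.46 = -76.62 → -77 kt.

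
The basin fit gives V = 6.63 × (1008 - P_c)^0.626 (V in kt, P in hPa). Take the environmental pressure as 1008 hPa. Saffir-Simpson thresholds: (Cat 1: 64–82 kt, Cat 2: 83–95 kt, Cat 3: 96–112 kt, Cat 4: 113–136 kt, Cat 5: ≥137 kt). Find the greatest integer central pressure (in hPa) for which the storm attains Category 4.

915 hPa

Category 4 begins at V = 113 kt.
Required ΔP = (113/6.63)^(1/0.626) = 17.044^1.597 ≈ 92.76 hPa.
P_c ≤ 1008 − 92.76 = 915.24, so the highest integer P_c is 915 hPa.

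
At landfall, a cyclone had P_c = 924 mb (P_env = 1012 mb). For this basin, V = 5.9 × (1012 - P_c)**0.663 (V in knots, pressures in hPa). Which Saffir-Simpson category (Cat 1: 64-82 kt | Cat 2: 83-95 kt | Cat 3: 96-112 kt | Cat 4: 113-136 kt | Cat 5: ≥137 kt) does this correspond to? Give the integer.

4

ΔP = 1012 − 924 = 88 mb.
V ≈ 5.9 × 88^0.663 = 5.9 × 19.46 ≈ 115 kt.
115 kt falls in the Category 4 band.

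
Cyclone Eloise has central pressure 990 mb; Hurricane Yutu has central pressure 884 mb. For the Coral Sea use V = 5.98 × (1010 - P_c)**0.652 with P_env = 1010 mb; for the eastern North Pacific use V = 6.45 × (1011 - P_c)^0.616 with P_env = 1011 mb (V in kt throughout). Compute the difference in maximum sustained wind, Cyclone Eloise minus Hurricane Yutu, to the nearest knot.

Cyclone Eloise: ΔP = 20; V ≈ 5.98 × 20^0.652 ≈ 42.17 kt.
Hurricane Yutu: ΔP = 127; V ≈ 6.45 × 127^0.616 ≈ 127.50 kt.
Difference ≈ 42.17 − 127.50 = -85.33 → -85 kt.

-85 kt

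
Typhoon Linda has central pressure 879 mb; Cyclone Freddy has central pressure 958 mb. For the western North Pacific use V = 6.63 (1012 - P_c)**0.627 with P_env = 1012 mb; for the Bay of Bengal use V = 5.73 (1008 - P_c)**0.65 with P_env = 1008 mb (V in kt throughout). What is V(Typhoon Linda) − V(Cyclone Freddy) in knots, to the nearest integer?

Typhoon Linda: ΔP = 133; V ≈ 6.63 × 133^0.627 ≈ 142.29 kt.
Cyclone Freddy: ΔP = 50; V ≈ 5.73 × 50^0.65 ≈ 72.86 kt.
Difference ≈ 142.29 − 72.86 = 69.43 → 69 kt.

69 kt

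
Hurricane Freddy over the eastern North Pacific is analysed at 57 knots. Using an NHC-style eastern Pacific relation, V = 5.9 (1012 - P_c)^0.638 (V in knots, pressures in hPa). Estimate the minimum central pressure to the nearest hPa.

977 hPa

ΔP = (V / 5.9)^(1/0.638) = (57/5.9)^1.567.
57/5.9 = 9.661; 9.661^1.567 ≈ 34.99 hPa.
P_c = 1012 − 34.99 = 977.01 ≈ 977 hPa.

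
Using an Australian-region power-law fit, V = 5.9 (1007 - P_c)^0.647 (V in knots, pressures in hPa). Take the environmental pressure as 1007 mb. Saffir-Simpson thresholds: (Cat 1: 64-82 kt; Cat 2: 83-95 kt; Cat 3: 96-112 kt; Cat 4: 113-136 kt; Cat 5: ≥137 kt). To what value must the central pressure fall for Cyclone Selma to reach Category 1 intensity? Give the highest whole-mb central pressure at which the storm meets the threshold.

967 mb

Category 1 begins at V = 64 kt.
Required ΔP = (64/5.9)^(1/0.647) = 10.847^1.546 ≈ 39.83 mb.
P_c ≤ 1007 − 39.83 = 967.17, so the highest integer P_c is 967 mb.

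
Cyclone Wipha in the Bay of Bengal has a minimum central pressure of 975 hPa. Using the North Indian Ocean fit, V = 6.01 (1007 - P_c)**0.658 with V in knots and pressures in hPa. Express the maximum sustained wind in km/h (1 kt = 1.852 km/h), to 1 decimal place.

108.9 km/h

ΔP = 1007 − 975 = 32 hPa.
V ≈ 6.01 × 32^0.658 = 6.01 × 9.781 ≈ 58.785 kt.
58.785 × 1.852 ≈ 108.87 km/h → 108.9 km/h.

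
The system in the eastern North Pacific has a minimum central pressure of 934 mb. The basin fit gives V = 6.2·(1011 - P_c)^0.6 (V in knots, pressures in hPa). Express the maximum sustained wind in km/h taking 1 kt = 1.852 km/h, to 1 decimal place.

ΔP = 1011 − 934 = 77 mb.
V ≈ 6.2 × 77^0.6 = 6.2 × 13.549 ≈ 84.001 kt.
84.001 × 1.852 ≈ 155.57 km/h → 155.6 km/h.

155.6 km/h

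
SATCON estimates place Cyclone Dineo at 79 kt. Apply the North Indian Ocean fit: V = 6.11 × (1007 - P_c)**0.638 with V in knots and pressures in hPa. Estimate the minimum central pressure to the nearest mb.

952 mb

ΔP = (V / 6.11)^(1/0.638) = (79/6.11)^1.567.
79/6.11 = 12.930; 12.930^1.567 ≈ 55.25 mb.
P_c = 1007 − 55.25 = 951.75 ≈ 952 mb.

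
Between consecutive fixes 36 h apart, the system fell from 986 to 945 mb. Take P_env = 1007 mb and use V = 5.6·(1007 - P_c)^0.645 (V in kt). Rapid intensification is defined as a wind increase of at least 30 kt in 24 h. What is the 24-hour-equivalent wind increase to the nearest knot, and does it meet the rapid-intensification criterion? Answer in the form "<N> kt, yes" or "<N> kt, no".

27 kt, no

V₁: ΔP = 21, V ≈ 5.6 × 21^0.645 ≈ 39.90 kt.
V₂: ΔP = 62, V ≈ 5.6 × 62^0.645 ≈ 80.22 kt.
ΔV over 36 h = 40.32 kt → 24 h equivalent = 40.32 × 24/36 ≈ 26.88 kt.
27 kt < 30 kt ⇒ not rapid intensification.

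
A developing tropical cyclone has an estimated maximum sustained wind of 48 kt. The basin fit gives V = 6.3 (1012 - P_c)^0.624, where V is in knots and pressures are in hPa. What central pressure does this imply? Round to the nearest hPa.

ΔP = (V / 6.3)^(1/0.624) = (48/6.3)^1.603.
48/6.3 = 7.619; 7.619^1.603 ≈ 25.90 hPa.
P_c = 1012 − 25.90 = 986.10 ≈ 986 hPa.

986 hPa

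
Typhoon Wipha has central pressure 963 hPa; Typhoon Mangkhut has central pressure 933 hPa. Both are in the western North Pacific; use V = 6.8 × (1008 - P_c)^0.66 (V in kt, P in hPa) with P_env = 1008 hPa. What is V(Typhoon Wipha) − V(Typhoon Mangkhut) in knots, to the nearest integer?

Typhoon Wipha: ΔP = 45; V ≈ 6.8 × 45^0.66 ≈ 83.87 kt.
Typhoon Mangkhut: ΔP = 75; V ≈ 6.8 × 75^0.66 ≈ 117.50 kt.
Difference ≈ 83.87 − 117.50 = -33.63 → -34 kt.

-34 kt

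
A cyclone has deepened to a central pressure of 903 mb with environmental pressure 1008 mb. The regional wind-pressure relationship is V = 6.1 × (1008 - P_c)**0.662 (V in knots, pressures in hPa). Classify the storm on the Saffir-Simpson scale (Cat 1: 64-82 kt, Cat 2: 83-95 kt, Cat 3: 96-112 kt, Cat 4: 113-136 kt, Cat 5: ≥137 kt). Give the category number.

4

ΔP = 1008 − 903 = 105 mb.
V ≈ 6.1 × 105^0.662 = 6.1 × 21.78 ≈ 133 kt.
133 kt falls in the Category 4 band.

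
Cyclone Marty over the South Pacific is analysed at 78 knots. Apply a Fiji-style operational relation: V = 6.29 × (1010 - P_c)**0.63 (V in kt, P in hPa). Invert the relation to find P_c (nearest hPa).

ΔP = (V / 6.29)^(1/0.63) = (78/6.29)^1.587.
78/6.29 = 12.401; 12.401^1.587 ≈ 54.40 hPa.
P_c = 1010 − 54.40 = 955.60 ≈ 956 hPa.

956 hPa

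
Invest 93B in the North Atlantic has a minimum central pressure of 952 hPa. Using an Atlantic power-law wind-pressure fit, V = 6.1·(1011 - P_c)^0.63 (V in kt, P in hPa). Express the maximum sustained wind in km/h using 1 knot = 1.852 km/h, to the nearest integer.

ΔP = 1011 − 952 = 59 hPa.
V ≈ 6.1 × 59^0.63 = 6.1 × 13.051 ≈ 79.610 kt.
79.610 × 1.852 ≈ 147.44 km/h → 147 km/h.

147 km/h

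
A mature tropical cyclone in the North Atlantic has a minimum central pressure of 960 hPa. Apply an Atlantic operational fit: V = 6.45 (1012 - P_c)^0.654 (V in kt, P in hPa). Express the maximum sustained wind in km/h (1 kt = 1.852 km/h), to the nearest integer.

ΔP = 1012 − 960 = 52 hPa.
V ≈ 6.45 × 52^0.654 = 6.45 × 13.252 ≈ 85.472 kt.
85.472 × 1.852 ≈ 158.29 km/h → 158 km/h.

158 km/h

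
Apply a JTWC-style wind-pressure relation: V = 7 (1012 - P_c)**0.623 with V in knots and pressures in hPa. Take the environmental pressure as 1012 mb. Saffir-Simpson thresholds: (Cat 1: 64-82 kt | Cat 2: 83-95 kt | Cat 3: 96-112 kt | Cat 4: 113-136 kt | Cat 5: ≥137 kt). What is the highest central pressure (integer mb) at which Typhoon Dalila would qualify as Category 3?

Category 3 begins at V = 96 kt.
Required ΔP = (96/7)^(1/0.623) = 13.714^1.605 ≈ 66.88 mb.
P_c ≤ 1012 − 66.88 = 945.12, so the highest integer P_c is 945 mb.

945 mb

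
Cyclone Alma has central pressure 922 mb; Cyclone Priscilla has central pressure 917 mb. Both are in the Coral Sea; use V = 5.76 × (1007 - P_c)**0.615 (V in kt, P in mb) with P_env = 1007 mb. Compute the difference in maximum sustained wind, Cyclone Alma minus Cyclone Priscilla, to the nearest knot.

-3 kt

Cyclone Alma: ΔP = 85; V ≈ 5.76 × 85^0.615 ≈ 88.51 kt.
Cyclone Priscilla: ΔP = 90; V ≈ 5.76 × 90^0.615 ≈ 91.68 kt.
Difference ≈ 88.51 − 91.68 = -3.17 → -3 kt.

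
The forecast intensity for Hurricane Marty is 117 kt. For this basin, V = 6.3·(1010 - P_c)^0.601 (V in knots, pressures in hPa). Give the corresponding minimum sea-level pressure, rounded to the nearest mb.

ΔP = (V / 6.3)^(1/0.601) = (117/6.3)^1.664.
117/6.3 = 18.571; 18.571^1.664 ≈ 129.19 mb.
P_c = 1010 − 129.19 = 880.81 ≈ 881 mb.

881 mb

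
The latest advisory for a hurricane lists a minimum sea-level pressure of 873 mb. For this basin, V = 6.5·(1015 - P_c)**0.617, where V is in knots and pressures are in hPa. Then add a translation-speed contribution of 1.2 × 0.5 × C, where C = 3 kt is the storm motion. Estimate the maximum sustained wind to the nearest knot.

ΔP = 1015 − 873 = 142 mb.
142^0.617 ≈ 21.280.
V ≈ 6.5 × 21.280 ≈ 138.3 kt.
Translation term: 1.2 × 0.5 × 3 = 1.8 kt.
Corrected V ≈ 140.1 kt → 140 kt.

140 kt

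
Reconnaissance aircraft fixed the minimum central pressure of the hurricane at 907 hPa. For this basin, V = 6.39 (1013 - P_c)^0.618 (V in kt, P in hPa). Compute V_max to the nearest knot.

ΔP = 1013 − 907 = 106 hPa.
106^0.618 ≈ 17.850.
V ≈ 6.39 × 17.850 ≈ 114.1 kt.

114 kt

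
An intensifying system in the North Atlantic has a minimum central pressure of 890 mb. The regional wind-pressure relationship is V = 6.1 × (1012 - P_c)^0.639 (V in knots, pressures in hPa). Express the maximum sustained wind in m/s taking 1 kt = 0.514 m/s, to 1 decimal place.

67.5 m/s

ΔP = 1012 − 890 = 122 mb.
V ≈ 6.1 × 122^0.639 = 6.1 × 21.537 ≈ 131.375 kt.
131.375 × 0.514 ≈ 67.53 m/s → 67.5 m/s.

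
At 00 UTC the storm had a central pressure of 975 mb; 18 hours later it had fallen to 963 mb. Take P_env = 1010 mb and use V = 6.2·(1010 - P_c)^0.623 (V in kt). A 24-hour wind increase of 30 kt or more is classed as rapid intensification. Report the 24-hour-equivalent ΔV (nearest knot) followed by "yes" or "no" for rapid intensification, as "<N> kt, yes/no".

V₁: ΔP = 35, V ≈ 6.2 × 35^0.623 ≈ 56.80 kt.
V₂: ΔP = 47, V ≈ 6.2 × 47^0.623 ≈ 68.25 kt.
ΔV over 18 h = 11.45 kt → 24 h equivalent = 11.45 × 24/18 ≈ 15.27 kt.
15 kt < 30 kt ⇒ not rapid intensification.

15 kt, no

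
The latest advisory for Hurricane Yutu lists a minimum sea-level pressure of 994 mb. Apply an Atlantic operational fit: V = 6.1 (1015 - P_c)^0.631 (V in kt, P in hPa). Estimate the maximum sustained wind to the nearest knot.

ΔP = 1015 − 994 = 21 mb.
21^0.631 ≈ 6.828.
V ≈ 6.1 × 6.828 ≈ 41.7 kt.

42 kt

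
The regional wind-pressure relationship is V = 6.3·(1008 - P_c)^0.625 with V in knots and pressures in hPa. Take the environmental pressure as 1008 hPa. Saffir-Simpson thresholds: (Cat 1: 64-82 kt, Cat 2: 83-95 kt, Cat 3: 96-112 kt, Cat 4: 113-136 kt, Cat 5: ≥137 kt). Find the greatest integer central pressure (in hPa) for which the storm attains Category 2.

946 hPa

Category 2 begins at V = 83 kt.
Required ΔP = (83/6.3)^(1/0.625) = 13.175^1.600 ≈ 61.88 hPa.
P_c ≤ 1008 − 61.88 = 946.12, so the highest integer P_c is 946 hPa.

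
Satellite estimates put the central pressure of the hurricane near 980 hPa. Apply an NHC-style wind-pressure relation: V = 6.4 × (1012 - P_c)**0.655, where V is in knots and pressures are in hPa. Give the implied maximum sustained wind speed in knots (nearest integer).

ΔP = 1012 − 980 = 32 hPa.
32^0.655 ≈ 9.680.
V ≈ 6.4 × 9.680 ≈ 62.0 kt.

62 kt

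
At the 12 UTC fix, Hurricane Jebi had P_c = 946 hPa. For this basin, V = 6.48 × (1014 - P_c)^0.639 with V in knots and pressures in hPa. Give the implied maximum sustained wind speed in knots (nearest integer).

ΔP = 1014 − 946 = 68 hPa.
68^0.639 ≈ 14.824.
V ≈ 6.48 × 14.824 ≈ 96.1 kt.

96 kt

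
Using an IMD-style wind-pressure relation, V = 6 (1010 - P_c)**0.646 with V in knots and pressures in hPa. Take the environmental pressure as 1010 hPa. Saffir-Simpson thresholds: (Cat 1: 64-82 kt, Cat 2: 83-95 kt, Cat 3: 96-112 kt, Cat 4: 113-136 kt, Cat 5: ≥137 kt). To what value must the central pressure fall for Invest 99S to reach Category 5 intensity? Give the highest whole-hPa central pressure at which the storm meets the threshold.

Category 5 begins at V = 137 kt.
Required ΔP = (137/6)^(1/0.646) = 22.833^1.548 ≈ 126.78 hPa.
P_c ≤ 1010 − 126.78 = 883.22, so the highest integer P_c is 883 hPa.

883 hPa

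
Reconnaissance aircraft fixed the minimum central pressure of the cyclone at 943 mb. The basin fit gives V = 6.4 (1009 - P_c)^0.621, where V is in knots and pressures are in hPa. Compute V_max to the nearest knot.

86 kt

ΔP = 1009 − 943 = 66 mb.
66^0.621 ≈ 13.488.
V ≈ 6.4 × 13.488 ≈ 86.3 kt.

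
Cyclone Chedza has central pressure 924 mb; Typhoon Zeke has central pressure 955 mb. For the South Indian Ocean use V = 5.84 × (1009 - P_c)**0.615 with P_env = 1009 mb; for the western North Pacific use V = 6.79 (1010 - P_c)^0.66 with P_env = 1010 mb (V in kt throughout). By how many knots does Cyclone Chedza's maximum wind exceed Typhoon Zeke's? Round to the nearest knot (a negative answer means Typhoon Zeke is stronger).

-6 kt

Cyclone Chedza: ΔP = 85; V ≈ 5.84 × 85^0.615 ≈ 89.74 kt.
Typhoon Zeke: ΔP = 55; V ≈ 6.79 × 55^0.66 ≈ 95.61 kt.
Difference ≈ 89.74 − 95.61 = -5.87 → -6 kt.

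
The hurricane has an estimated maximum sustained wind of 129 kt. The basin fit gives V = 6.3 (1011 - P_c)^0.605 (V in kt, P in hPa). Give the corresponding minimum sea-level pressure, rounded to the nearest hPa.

ΔP = (V / 6.3)^(1/0.605) = (129/6.3)^1.653.
129/6.3 = 20.476; 20.476^1.653 ≈ 147.01 hPa.
P_c = 1011 − 147.01 = 863.99 ≈ 864 hPa.

864 hPa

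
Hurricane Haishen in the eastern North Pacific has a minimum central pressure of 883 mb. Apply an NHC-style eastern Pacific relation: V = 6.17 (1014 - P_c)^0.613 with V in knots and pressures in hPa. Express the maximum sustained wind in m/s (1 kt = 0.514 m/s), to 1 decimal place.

ΔP = 1014 − 883 = 131 mb.
V ≈ 6.17 × 131^0.613 = 6.17 × 19.856 ≈ 122.510 kt.
122.510 × 0.514 ≈ 62.97 m/s → 63.0 m/s.

63.0 m/s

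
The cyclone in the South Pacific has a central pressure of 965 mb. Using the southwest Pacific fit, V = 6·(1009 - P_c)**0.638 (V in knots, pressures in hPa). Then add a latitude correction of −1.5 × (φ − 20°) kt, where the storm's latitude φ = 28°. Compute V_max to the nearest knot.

55 kt

ΔP = 1009 − 965 = 44 mb.
44^0.638 ≈ 11.182.
V ≈ 6 × 11.182 ≈ 67.1 kt.
Latitude correction: −1.5 × (28 − 20) = -12 kt.
Corrected V ≈ 55.1 kt → 55 kt.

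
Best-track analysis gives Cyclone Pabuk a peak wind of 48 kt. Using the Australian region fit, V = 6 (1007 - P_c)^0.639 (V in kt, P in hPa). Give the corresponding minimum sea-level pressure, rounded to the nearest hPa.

981 hPa

ΔP = (V / 6)^(1/0.639) = (48/6)^1.565.
48/6 = 8.000; 8.000^1.565 ≈ 25.90 hPa.
P_c = 1007 − 25.90 = 981.10 ≈ 981 hPa.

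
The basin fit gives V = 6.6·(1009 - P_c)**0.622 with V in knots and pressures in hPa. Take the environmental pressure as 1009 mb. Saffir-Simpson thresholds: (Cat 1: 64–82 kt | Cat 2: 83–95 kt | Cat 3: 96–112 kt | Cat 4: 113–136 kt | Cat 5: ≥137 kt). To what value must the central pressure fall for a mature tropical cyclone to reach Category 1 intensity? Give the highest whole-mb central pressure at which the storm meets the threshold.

Category 1 begins at V = 64 kt.
Required ΔP = (64/6.6)^(1/0.622) = 9.697^1.608 ≈ 38.57 mb.
P_c ≤ 1009 − 38.57 = 970.43, so the highest integer P_c is 970 mb.

970 mb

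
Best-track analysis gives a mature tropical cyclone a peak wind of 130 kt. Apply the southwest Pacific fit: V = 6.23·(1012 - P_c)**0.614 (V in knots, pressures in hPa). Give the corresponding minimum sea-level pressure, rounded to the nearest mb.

ΔP = (V / 6.23)^(1/0.614) = (130/6.23)^1.629.
130/6.23 = 20.867; 20.867^1.629 ≈ 140.91 mb.
P_c = 1012 − 140.91 = 871.09 ≈ 871 mb.

871 mb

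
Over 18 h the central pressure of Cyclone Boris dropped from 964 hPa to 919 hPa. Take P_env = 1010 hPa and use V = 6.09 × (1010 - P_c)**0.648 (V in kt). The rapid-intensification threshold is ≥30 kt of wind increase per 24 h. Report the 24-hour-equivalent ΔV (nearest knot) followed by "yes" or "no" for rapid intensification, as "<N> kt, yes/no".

V₁: ΔP = 46, V ≈ 6.09 × 46^0.648 ≈ 72.79 kt.
V₂: ΔP = 91, V ≈ 6.09 × 91^0.648 ≈ 113.26 kt.
ΔV over 18 h = 40.47 kt → 24 h equivalent = 40.47 × 24/18 ≈ 53.96 kt.
54 kt ≥ 30 kt ⇒ rapid intensification.

54 kt, yes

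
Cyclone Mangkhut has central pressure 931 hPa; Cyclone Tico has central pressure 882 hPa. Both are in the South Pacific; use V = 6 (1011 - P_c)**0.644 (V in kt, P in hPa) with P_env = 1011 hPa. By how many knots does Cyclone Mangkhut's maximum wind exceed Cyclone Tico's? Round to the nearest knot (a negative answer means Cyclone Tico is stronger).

-36 kt

Cyclone Mangkhut: ΔP = 80; V ≈ 6 × 80^0.644 ≈ 100.87 kt.
Cyclone Tico: ΔP = 129; V ≈ 6 × 129^0.644 ≈ 137.21 kt.
Difference ≈ 100.87 − 137.21 = -36.34 → -36 kt.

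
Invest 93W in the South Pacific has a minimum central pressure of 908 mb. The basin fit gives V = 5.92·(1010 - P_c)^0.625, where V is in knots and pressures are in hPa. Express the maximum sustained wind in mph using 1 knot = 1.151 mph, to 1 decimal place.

122.7 mph

ΔP = 1010 − 908 = 102 mb.
V ≈ 5.92 × 102^0.625 = 5.92 × 18.004 ≈ 106.585 kt.
106.585 × 1.151 ≈ 122.68 mph → 122.7 mph.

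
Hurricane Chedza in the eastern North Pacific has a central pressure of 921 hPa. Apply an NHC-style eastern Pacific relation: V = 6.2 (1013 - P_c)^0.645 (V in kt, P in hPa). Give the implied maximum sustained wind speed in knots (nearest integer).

ΔP = 1013 − 921 = 92 hPa.
92^0.645 ≈ 18.477.
V ≈ 6.2 × 18.477 ≈ 114.6 kt.

115 kt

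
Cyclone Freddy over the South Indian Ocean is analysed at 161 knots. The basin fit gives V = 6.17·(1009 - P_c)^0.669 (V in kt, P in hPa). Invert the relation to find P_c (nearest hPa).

ΔP = (V / 6.17)^(1/0.669) = (161/6.17)^1.495.
161/6.17 = 26.094; 26.094^1.495 ≈ 131.04 hPa.
P_c = 1009 − 131.04 = 877.96 ≈ 878 hPa.

878 hPa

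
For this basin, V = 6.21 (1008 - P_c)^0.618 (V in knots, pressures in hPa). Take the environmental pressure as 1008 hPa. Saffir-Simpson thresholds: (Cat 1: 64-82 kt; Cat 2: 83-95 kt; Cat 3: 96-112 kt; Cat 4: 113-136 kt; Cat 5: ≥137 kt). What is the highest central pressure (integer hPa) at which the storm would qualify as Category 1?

Category 1 begins at V = 64 kt.
Required ΔP = (64/6.21)^(1/0.618) = 10.306^1.618 ≈ 43.58 hPa.
P_c ≤ 1008 − 43.58 = 964.42, so the highest integer P_c is 964 hPa.

964 hPa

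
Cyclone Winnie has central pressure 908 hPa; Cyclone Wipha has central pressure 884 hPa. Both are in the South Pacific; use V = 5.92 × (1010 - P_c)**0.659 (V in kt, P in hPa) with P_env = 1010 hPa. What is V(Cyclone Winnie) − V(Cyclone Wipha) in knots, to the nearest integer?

Cyclone Winnie: ΔP = 102; V ≈ 5.92 × 102^0.659 ≈ 124.74 kt.
Cyclone Wipha: ΔP = 126; V ≈ 5.92 × 126^0.659 ≈ 143.37 kt.
Difference ≈ 124.74 − 143.37 = -18.63 → -19 kt.

-19 kt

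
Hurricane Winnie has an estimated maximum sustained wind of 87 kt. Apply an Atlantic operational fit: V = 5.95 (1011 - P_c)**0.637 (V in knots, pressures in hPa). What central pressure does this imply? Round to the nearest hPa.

ΔP = (V / 5.95)^(1/0.637) = (87/5.95)^1.570.
87/5.95 = 14.622; 14.622^1.570 ≈ 67.44 hPa.
P_c = 1011 − 67.44 = 943.56 ≈ 944 hPa.

944 hPa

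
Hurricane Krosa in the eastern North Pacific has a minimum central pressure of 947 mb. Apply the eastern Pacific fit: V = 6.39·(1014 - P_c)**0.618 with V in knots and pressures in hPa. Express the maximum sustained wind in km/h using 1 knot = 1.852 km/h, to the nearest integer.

159 km/h

ΔP = 1014 − 947 = 67 mb.
V ≈ 6.39 × 67^0.618 = 6.39 × 13.444 ≈ 85.904 kt.
85.904 × 1.852 ≈ 159.09 km/h → 159 km/h.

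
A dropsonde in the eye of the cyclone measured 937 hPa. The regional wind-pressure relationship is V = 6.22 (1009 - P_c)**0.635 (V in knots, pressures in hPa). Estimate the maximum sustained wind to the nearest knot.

94 kt

ΔP = 1009 − 937 = 72 hPa.
72^0.635 ≈ 15.115.
V ≈ 6.22 × 15.115 ≈ 94.0 kt.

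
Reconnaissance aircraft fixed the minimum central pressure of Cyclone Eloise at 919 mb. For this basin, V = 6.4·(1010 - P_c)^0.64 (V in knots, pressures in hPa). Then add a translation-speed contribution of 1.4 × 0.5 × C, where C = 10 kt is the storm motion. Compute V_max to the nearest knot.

ΔP = 1010 − 919 = 91 mb.
91^0.64 ≈ 17.939.
V ≈ 6.4 × 17.939 ≈ 114.8 kt.
Translation term: 1.4 × 0.5 × 10 = 7 kt.
Corrected V ≈ 121.8 kt → 122 kt.

122 kt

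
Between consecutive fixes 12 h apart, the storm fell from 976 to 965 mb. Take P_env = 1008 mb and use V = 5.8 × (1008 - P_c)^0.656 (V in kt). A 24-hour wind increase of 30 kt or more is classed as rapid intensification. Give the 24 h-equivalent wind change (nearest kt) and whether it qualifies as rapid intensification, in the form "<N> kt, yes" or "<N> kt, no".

24 kt, no

V₁: ΔP = 32, V ≈ 5.8 × 32^0.656 ≈ 56.34 kt.
V₂: ΔP = 43, V ≈ 5.8 × 43^0.656 ≈ 68.39 kt.
ΔV over 12 h = 12.05 kt → 24 h equivalent = 12.05 × 24/12 ≈ 24.10 kt.
24 kt < 30 kt ⇒ not rapid intensification.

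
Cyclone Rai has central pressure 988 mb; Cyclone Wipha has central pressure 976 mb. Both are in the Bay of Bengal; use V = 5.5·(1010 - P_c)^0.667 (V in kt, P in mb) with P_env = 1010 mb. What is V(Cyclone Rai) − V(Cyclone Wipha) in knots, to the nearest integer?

-15 kt

Cyclone Rai: ΔP = 22; V ≈ 5.5 × 22^0.667 ≈ 43.23 kt.
Cyclone Wipha: ΔP = 34; V ≈ 5.5 × 34^0.667 ≈ 57.79 kt.
Difference ≈ 43.23 − 57.79 = -14.56 → -15 kt.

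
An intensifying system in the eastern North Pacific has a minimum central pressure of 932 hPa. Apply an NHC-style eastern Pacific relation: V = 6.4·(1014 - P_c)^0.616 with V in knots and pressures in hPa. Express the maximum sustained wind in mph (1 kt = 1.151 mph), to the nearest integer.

111 mph

ΔP = 1014 − 932 = 82 hPa.
V ≈ 6.4 × 82^0.616 = 6.4 × 15.098 ≈ 96.625 kt.
96.625 × 1.151 ≈ 111.22 mph → 111 mph.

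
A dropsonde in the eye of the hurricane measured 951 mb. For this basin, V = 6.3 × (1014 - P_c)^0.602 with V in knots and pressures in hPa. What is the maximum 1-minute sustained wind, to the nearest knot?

ΔP = 1014 − 951 = 63 mb.
63^0.602 ≈ 12.112.
V ≈ 6.3 × 12.112 ≈ 76.3 kt.

76 kt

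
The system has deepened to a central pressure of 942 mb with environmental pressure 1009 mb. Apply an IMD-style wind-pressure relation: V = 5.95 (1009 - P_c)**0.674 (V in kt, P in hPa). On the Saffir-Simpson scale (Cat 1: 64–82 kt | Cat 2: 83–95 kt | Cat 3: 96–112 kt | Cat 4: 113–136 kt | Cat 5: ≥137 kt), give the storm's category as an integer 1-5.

ΔP = 1009 − 942 = 67 mb.
V ≈ 5.95 × 67^0.674 = 5.95 × 17.01 ≈ 101 kt.
101 kt falls in the Category 3 band.

3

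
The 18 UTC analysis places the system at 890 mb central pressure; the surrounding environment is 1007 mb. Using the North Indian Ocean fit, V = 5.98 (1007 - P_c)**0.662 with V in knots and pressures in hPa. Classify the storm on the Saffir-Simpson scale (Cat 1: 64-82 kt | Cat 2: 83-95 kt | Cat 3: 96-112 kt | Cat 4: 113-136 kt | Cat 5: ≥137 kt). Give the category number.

5

ΔP = 1007 − 890 = 117 mb.
V ≈ 5.98 × 117^0.662 = 5.98 × 23.40 ≈ 140 kt.
140 kt falls in the Category 5 band.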